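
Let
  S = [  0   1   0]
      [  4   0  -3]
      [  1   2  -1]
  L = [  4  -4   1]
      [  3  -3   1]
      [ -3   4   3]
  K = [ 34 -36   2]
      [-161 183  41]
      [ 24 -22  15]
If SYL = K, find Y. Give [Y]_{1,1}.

-5

Y = S⁻¹KL⁻¹ (apply S⁻¹ on the left and L⁻¹ on the right).
det S = 1, so S⁻¹ = [[6, 1, -3], [1, 0, 0], [8, 1, -4]].
L has determinant -1; L⁻¹ = [[13, -16, 1], [12, -15, 1], [-3, 4, 0]].
S⁻¹K = [[-29, 33, 8], [34, -36, 2], [15, -17, -3]].
Y = (S⁻¹K)L⁻¹ = [[-5, 1, 4], [4, 4, -2], [0, 3, -2]].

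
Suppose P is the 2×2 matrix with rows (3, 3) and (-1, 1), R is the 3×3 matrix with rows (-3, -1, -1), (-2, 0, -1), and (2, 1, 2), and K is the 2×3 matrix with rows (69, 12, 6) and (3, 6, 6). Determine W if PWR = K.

W = P⁻¹KR⁻¹ (apply P⁻¹ on the left and R⁻¹ on the right).
det P = 6, so P⁻¹ = [[1/6, -1/2], [1/6, 1/2]].
det R = -3, so R⁻¹ = [[-1/3, -1/3, -1/3], [-2/3, 4/3, 1/3], [2/3, -1/3, 2/3]].
P⁻¹K = [[10, -1, -2], [13, 5, 4]].
W = (P⁻¹K)R⁻¹ = [[-4, -4, -5], [-5, 1, 0]].

W = [[-4, -4, -5], [-5, 1, 0]]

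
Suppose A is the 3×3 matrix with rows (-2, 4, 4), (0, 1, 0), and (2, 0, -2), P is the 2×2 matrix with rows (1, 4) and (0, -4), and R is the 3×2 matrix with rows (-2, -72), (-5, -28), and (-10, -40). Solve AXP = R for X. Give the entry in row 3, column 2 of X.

X = A⁻¹RP⁻¹ (apply A⁻¹ on the left and P⁻¹ on the right).
det A = -4; the adjugate gives A⁻¹ = [[1/2, -2, 1], [0, 1, 0], [1/2, -2, 1/2]].
det P = -4, so P⁻¹ = [[1, 1], [0, -1/4]].
A⁻¹R = [[-1, -20], [-5, -28], [4, 0]].
X = (A⁻¹R)P⁻¹ = [[-1, 4], [-5, 2], [4, 4]].

4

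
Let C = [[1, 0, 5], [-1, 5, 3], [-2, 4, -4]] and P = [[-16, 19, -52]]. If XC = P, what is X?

X = [[-5, -1, 6]]

Right-multiplying both sides by C⁻¹ gives X = PC⁻¹.
C has determinant -2; C⁻¹ = [[16, -10, 25/2], [5, -3, 4], [-3, 2, -5/2]].
X = PC⁻¹ = [[-16, 19, -52]] · [[16, -10, 25/2], [5, -3, 4], [-3, 2, -5/2]] = [[-5, -1, 6]].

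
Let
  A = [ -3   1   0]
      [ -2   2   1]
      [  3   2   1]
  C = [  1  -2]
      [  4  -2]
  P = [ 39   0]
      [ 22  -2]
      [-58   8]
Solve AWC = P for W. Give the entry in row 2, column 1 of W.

Left-multiply by A⁻¹ and right-multiply by C⁻¹: W = A⁻¹PC⁻¹.
det A = 5; the adjugate gives A⁻¹ = [[0, -1/5, 1/5], [1, -3/5, 3/5], [-2, 9/5, -4/5]].
C has determinant 6; C⁻¹ = [[-1/3, 1/3], [-2/3, 1/6]].
A⁻¹P = [[-16, 2], [-9, 6], [8, -10]].
W = (A⁻¹P)C⁻¹ = [[4, -5], [-1, -2], [4, 1]].

-1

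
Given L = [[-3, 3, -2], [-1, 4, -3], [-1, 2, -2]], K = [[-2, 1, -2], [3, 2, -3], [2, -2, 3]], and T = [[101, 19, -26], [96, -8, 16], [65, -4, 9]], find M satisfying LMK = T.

M = L⁻¹TK⁻¹ (apply L⁻¹ on the left and K⁻¹ on the right).
det L = 5; the adjugate gives L⁻¹ = [[-2/5, 2/5, -1/5], [1/5, 4/5, -7/5], [2/5, 3/5, -9/5]].
K has determinant 5; K⁻¹ = [[0, 1/5, 1/5], [-3, -2/5, -12/5], [-2, -2/5, -7/5]].
L⁻¹T = [[-15, -10, 15], [6, 3, -5], [-19, 10, -17]].
M = (L⁻¹T)K⁻¹ = [[0, -5, 0], [1, 2, 1], [4, -1, -4]].

M = [[0, -5, 0], [1, 2, 1], [4, -1, -4]]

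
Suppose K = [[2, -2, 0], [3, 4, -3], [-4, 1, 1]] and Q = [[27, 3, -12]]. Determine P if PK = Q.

Right-multiplying both sides by K⁻¹ gives P = QK⁻¹.
det K = -4, so K⁻¹ = [[-7/4, -1/2, -3/2], [-9/4, -1/2, -3/2], [-19/4, -3/2, -7/2]].
P = QK⁻¹ = [[27, 3, -12]] · [[-7/4, -1/2, -3/2], [-9/4, -1/2, -3/2], [-19/4, -3/2, -7/2]] = [[3, 3, -3]].

P = [[3, 3, -3]]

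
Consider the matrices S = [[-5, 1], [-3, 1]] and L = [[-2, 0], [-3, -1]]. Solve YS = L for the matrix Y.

Y = [[1, -1], [3, -4]]

Right-multiplying both sides by S⁻¹ gives Y = LS⁻¹.
S has determinant -2; S⁻¹ = [[-1/2, 1/2], [-3/2, 5/2]].
Y = LS⁻¹ = [[-2, 0], [-3, -1]] · [[-1/2, 1/2], [-3/2, 5/2]] = [[1, -1], [3, -4]].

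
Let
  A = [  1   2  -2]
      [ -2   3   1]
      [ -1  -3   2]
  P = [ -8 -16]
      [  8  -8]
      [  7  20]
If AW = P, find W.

W = [[0, 0], [1, -4], [5, 4]]

A is on the left of W, so left-multiply by A⁻¹: W = A⁻¹P.
det A = -3; the adjugate gives A⁻¹ = [[-3, -2/3, -8/3], [-1, 0, -1], [-3, -1/3, -7/3]].
W = A⁻¹P = [[-3, -2/3, -8/3], [-1, 0, -1], [-3, -1/3, -7/3]] · [[-8, -16], [8, -8], [7, 20]] = [[0, 0], [1, -4], [5, 4]].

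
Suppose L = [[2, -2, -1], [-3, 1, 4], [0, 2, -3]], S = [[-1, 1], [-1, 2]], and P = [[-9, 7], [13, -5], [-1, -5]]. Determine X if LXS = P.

X = [[-1, 0], [-4, 0], [-5, 2]]

X = L⁻¹PS⁻¹ (apply L⁻¹ on the left and S⁻¹ on the right).
det L = 2; the adjugate gives L⁻¹ = [[-11/2, -4, -7/2], [-9/2, -3, -5/2], [-3, -2, -2]].
det S = -1; the adjugate gives S⁻¹ = [[-2, 1], [-1, 1]].
L⁻¹P = [[1, -1], [4, -4], [3, -1]].
X = (L⁻¹P)S⁻¹ = [[-1, 0], [-4, 0], [-5, 2]].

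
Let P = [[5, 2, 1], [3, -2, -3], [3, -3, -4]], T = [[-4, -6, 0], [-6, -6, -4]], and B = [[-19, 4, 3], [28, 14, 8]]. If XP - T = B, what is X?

X = [[-4, 3, -4], [5, -5, 4]]

XP = B + T = [[-23, -2, 3], [22, 8, 4]].
Right-multiplying both sides by P⁻¹ gives X = (B + T)P⁻¹.
det P = -2; the adjugate gives P⁻¹ = [[1/2, -5/2, 2], [-3/2, 23/2, -9], [3/2, -21/2, 8]].
X = (B + T)P⁻¹ = [[-4, 3, -4], [5, -5, 4]].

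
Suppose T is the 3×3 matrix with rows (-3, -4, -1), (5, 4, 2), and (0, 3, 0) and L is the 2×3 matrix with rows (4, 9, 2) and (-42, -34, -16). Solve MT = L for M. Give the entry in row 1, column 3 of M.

Since T sits to the right of M, M = LT⁻¹.
T has determinant 3; T⁻¹ = [[-2, -1, -4/3], [0, 0, 1/3], [5, 3, 8/3]].
M = LT⁻¹ = [[4, 9, 2], [-42, -34, -16]] · [[-2, -1, -4/3], [0, 0, 1/3], [5, 3, 8/3]] = [[2, 2, 3], [4, -6, 2]].

3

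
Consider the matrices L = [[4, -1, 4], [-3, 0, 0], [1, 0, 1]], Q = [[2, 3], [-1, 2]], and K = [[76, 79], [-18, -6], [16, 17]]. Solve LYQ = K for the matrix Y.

Left-multiply by L⁻¹ and right-multiply by Q⁻¹: Y = L⁻¹KQ⁻¹.
L has determinant -3; L⁻¹ = [[0, -1/3, 0], [-1, 0, 4], [0, 1/3, 1]].
det Q = 7; the adjugate gives Q⁻¹ = [[2/7, -3/7], [1/7, 2/7]].
L⁻¹K = [[6, 2], [-12, -11], [10, 15]].
Y = (L⁻¹K)Q⁻¹ = [[2, -2], [-5, 2], [5, 0]].

Y = [[2, -2], [-5, 2], [5, 0]]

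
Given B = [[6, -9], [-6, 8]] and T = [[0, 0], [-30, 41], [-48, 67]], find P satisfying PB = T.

P = [[0, 0], [-1, 4], [-3, 5]]

B is on the right of P, so right-multiply by B⁻¹: P = TB⁻¹.
det B = -6, so B⁻¹ = [[-4/3, -3/2], [-1, -1]].
P = TB⁻¹ = [[0, 0], [-30, 41], [-48, 67]] · [[-4/3, -3/2], [-1, -1]] = [[0, 0], [-1, 4], [-3, 5]].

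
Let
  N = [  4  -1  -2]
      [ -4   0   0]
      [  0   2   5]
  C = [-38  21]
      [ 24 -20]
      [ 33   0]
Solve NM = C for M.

M = [[-6, 5], [4, -5], [5, 2]]

Since N multiplies M on the left, M = N⁻¹C.
det N = -4; the adjugate gives N⁻¹ = [[0, -1/4, 0], [-5, -5, -2], [2, 2, 1]].
M = N⁻¹C = [[0, -1/4, 0], [-5, -5, -2], [2, 2, 1]] · [[-38, 21], [24, -20], [33, 0]] = [[-6, 5], [4, -5], [5, 2]].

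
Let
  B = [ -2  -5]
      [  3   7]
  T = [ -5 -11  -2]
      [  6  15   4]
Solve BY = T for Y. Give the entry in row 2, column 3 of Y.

-2

Left-multiplying both sides by B⁻¹ gives Y = B⁻¹T.
B has determinant 1; B⁻¹ = [[7, 5], [-3, -2]].
Y = B⁻¹T = [[7, 5], [-3, -2]] · [[-5, -11, -2], [6, 15, 4]] = [[-5, -2, 6], [3, 3, -2]].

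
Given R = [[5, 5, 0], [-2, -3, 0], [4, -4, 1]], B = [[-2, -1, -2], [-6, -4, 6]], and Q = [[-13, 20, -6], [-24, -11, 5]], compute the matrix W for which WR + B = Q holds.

WR = Q − B = [[-11, 21, -4], [-18, -7, -1]].
R is on the right of W, so right-multiply by R⁻¹: W = (Q − B)R⁻¹.
R has determinant -5; R⁻¹ = [[3/5, 1, 0], [-2/5, -1, 0], [-4, -8, 1]].
W = (Q − B)R⁻¹ = [[1, 0, -4], [-4, -3, -1]].

W = [[1, 0, -4], [-4, -3, -1]]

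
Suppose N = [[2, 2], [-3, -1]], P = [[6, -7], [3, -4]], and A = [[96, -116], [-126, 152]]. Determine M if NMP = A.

Left-multiply by N⁻¹ and right-multiply by P⁻¹: M = N⁻¹AP⁻¹.
N has determinant 4; N⁻¹ = [[-1/4, -1/2], [3/4, 1/2]].
det P = -3, so P⁻¹ = [[4/3, -7/3], [1, -2]].
N⁻¹A = [[39, -47], [9, -11]].
M = (N⁻¹A)P⁻¹ = [[5, 3], [1, 1]].

M = [[5, 3], [1, 1]]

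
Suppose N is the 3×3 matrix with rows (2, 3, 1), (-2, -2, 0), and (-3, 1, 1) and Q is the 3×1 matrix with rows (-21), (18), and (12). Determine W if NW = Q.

N is on the left of W, so left-multiply by N⁻¹: W = N⁻¹Q.
det N = -6, so N⁻¹ = [[1/3, 1/3, -1/3], [-1/3, -5/6, 1/3], [4/3, 11/6, -1/3]].
W = N⁻¹Q = [[1/3, 1/3, -1/3], [-1/3, -5/6, 1/3], [4/3, 11/6, -1/3]] · [[-21], [18], [12]] = [[-5], [-4], [1]].

W = [[-5], [-4], [1]]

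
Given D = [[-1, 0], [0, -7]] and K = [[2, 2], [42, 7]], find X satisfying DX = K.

X = [[-2, -2], [-6, -1]]

Since D multiplies X on the left, X = D⁻¹K.
det D = 7, so D⁻¹ = [[-1, 0], [0, -1/7]].
X = D⁻¹K = [[-1, 0], [0, -1/7]] · [[2, 2], [42, 7]] = [[-2, -2], [-6, -1]].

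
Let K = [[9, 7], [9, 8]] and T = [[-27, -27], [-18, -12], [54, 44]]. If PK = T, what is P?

P = [[3, -6], [-4, 2], [4, 2]]

Since K sits to the right of P, P = TK⁻¹.
K has determinant 9; K⁻¹ = [[8/9, -7/9], [-1, 1]].
P = TK⁻¹ = [[-27, -27], [-18, -12], [54, 44]] · [[8/9, -7/9], [-1, 1]] = [[3, -6], [-4, 2], [4, 2]].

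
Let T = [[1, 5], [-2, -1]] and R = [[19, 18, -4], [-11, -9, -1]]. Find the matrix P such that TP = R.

Since T multiplies P on the left, P = T⁻¹R.
det T = 9; the adjugate gives T⁻¹ = [[-1/9, -5/9], [2/9, 1/9]].
P = T⁻¹R = [[-1/9, -5/9], [2/9, 1/9]] · [[19, 18, -4], [-11, -9, -1]] = [[4, 3, 1], [3, 3, -1]].

P = [[4, 3, 1], [3, 3, -1]]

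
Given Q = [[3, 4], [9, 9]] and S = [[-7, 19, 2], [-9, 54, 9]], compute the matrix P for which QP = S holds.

P = [[3, 5, 2], [-4, 1, -1]]

Since Q multiplies P on the left, P = Q⁻¹S.
det Q = -9; the adjugate gives Q⁻¹ = [[-1, 4/9], [1, -1/3]].
P = Q⁻¹S = [[-1, 4/9], [1, -1/3]] · [[-7, 19, 2], [-9, 54, 9]] = [[3, 5, 2], [-4, 1, -1]].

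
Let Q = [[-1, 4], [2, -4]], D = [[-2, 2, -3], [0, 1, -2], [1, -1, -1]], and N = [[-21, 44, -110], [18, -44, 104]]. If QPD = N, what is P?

P = Q⁻¹ND⁻¹ (apply Q⁻¹ on the left and D⁻¹ on the right).
Q has determinant -4; Q⁻¹ = [[1, 1], [1/2, 1/4]].
det D = 5, so D⁻¹ = [[-3/5, 1, -1/5], [-2/5, 1, -4/5], [-1/5, 0, -2/5]].
Q⁻¹N = [[-3, 0, -6], [-6, 11, -29]].
P = (Q⁻¹N)D⁻¹ = [[3, -3, 3], [5, 5, 4]].

P = [[3, -3, 3], [5, 5, 4]]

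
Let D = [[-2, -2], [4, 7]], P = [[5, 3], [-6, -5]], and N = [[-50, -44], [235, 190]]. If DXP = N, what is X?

Isolating X: multiply by D⁻¹ from the left and P⁻¹ from the right, so X = D⁻¹NP⁻¹.
D has determinant -6; D⁻¹ = [[-7/6, -1/3], [2/3, 1/3]].
P has determinant -7; P⁻¹ = [[5/7, 3/7], [-6/7, -5/7]].
D⁻¹N = [[-20, -12], [45, 34]].
X = (D⁻¹N)P⁻¹ = [[-4, 0], [3, -5]].

X = [[-4, 0], [3, -5]]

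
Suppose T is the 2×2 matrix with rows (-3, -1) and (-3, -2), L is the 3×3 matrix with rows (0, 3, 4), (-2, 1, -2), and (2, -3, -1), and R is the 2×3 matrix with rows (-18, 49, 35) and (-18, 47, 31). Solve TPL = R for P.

P = [[-4, -2, 1], [-2, -4, -4]]

Isolating P: multiply by T⁻¹ from the left and L⁻¹ from the right, so P = T⁻¹RL⁻¹.
det T = 3; the adjugate gives T⁻¹ = [[-2/3, 1/3], [1, -1]].
L has determinant -2; L⁻¹ = [[7/2, 9/2, 5], [3, 4, 4], [-2, -3, -3]].
T⁻¹R = [[6, -17, -13], [0, 2, 4]].
P = (T⁻¹R)L⁻¹ = [[-4, -2, 1], [-2, -4, -4]].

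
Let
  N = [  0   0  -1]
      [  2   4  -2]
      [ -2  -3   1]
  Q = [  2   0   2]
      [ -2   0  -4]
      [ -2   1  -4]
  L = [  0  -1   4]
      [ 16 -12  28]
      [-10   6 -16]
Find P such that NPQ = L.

P = [[-1, -4, 5], [2, 4, -5], [2, 1, 1]]

Left-multiply by N⁻¹ and right-multiply by Q⁻¹: P = N⁻¹LQ⁻¹.
N has determinant -2; N⁻¹ = [[1, -3/2, -2], [-1, 1, 1], [-1, 0, 0]].
det Q = 4, so Q⁻¹ = [[1, 1/2, 0], [0, -1, 1], [-1/2, -1/2, 0]].
N⁻¹L = [[-4, 5, -6], [6, -5, 8], [0, 1, -4]].
P = (N⁻¹L)Q⁻¹ = [[-1, -4, 5], [2, 4, -5], [2, 1, 1]].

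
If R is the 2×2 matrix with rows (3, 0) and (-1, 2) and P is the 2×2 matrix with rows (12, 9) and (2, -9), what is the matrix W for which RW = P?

Since R multiplies W on the left, W = R⁻¹P.
det R = 6, so R⁻¹ = [[1/3, 0], [1/6, 1/2]].
W = R⁻¹P = [[1/3, 0], [1/6, 1/2]] · [[12, 9], [2, -9]] = [[4, 3], [3, -3]].

W = [[4, 3], [3, -3]]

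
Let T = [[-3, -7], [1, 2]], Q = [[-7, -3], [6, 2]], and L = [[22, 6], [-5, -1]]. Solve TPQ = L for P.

P = T⁻¹LQ⁻¹ (apply T⁻¹ on the left and Q⁻¹ on the right).
det T = 1; the adjugate gives T⁻¹ = [[2, 7], [-1, -3]].
det Q = 4, so Q⁻¹ = [[1/2, 3/4], [-3/2, -7/4]].
T⁻¹L = [[9, 5], [-7, -3]].
P = (T⁻¹L)Q⁻¹ = [[-3, -2], [1, 0]].

P = [[-3, -2], [1, 0]]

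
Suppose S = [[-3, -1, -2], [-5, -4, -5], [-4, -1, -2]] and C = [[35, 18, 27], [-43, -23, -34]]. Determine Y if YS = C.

Since S sits to the right of Y, Y = CS⁻¹.
S has determinant 3; S⁻¹ = [[1, 0, -1], [10/3, -2/3, -5/3], [-11/3, 1/3, 7/3]].
Y = CS⁻¹ = [[35, 18, 27], [-43, -23, -34]] · [[1, 0, -1], [10/3, -2/3, -5/3], [-11/3, 1/3, 7/3]] = [[-4, -3, -2], [5, 4, 2]].

Y = [[-4, -3, -2], [5, 4, 2]]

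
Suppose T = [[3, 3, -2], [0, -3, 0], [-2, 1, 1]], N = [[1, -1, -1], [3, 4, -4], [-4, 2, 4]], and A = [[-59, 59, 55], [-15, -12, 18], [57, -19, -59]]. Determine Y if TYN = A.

Y = [[-1, -3, 5], [-2, 1, -1], [3, -5, -1]]

Isolating Y: multiply by T⁻¹ from the left and N⁻¹ from the right, so Y = T⁻¹AN⁻¹.
det T = 3, so T⁻¹ = [[-1, -5/3, -2], [0, -1/3, 0], [-2, -3, -3]].
det N = -2; the adjugate gives N⁻¹ = [[-12, -1, -4], [-2, 0, -1/2], [-11, -1, -7/2]].
T⁻¹A = [[-30, -1, 33], [5, 4, -6], [-8, -25, 13]].
Y = (T⁻¹A)N⁻¹ = [[-1, -3, 5], [-2, 1, -1], [3, -5, -1]].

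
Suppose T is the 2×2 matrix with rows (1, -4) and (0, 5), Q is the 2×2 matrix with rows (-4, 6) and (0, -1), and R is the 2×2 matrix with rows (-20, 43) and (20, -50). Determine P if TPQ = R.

P = T⁻¹RQ⁻¹ (apply T⁻¹ on the left and Q⁻¹ on the right).
T has determinant 5; T⁻¹ = [[1, 4/5], [0, 1/5]].
det Q = 4; the adjugate gives Q⁻¹ = [[-1/4, -3/2], [0, -1]].
T⁻¹R = [[-4, 3], [4, -10]].
P = (T⁻¹R)Q⁻¹ = [[1, 3], [-1, 4]].

P = [[1, 3], [-1, 4]]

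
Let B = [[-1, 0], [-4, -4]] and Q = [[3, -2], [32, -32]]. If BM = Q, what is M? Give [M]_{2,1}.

-5

Since B multiplies M on the left, M = B⁻¹Q.
det B = 4, so B⁻¹ = [[-1, 0], [1, -1/4]].
M = B⁻¹Q = [[-1, 0], [1, -1/4]] · [[3, -2], [32, -32]] = [[-3, 2], [-5, 6]].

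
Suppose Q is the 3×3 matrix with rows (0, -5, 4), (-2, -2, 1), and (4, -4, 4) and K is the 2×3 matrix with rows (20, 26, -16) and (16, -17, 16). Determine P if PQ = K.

Right-multiplying both sides by Q⁻¹ gives P = KQ⁻¹.
Q has determinant 4; Q⁻¹ = [[-1, 1, 3/4], [3, -4, -2], [4, -5, -5/2]].
P = KQ⁻¹ = [[20, 26, -16], [16, -17, 16]] · [[-1, 1, 3/4], [3, -4, -2], [4, -5, -5/2]] = [[-6, -4, 3], [-3, 4, 6]].

P = [[-6, -4, 3], [-3, 4, 6]]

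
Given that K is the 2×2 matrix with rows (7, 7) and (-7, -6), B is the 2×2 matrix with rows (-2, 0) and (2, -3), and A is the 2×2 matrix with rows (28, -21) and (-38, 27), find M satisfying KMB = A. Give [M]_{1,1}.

-4

Isolating M: multiply by K⁻¹ from the left and B⁻¹ from the right, so M = K⁻¹AB⁻¹.
det K = 7; the adjugate gives K⁻¹ = [[-6/7, -1], [1, 1]].
det B = 6; the adjugate gives B⁻¹ = [[-1/2, 0], [-1/3, -1/3]].
K⁻¹A = [[14, -9], [-10, 6]].
M = (K⁻¹A)B⁻¹ = [[-4, 3], [3, -2]].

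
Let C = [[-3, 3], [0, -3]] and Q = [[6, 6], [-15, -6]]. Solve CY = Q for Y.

Y = [[3, 0], [5, 2]]

C is on the left of Y, so left-multiply by C⁻¹: Y = C⁻¹Q.
det C = 9; the adjugate gives C⁻¹ = [[-1/3, -1/3], [0, -1/3]].
Y = C⁻¹Q = [[-1/3, -1/3], [0, -1/3]] · [[6, 6], [-15, -6]] = [[3, 0], [5, 2]].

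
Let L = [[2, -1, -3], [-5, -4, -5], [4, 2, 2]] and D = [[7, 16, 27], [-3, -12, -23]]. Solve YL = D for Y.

Since L sits to the right of Y, Y = DL⁻¹.
det L = -4; the adjugate gives L⁻¹ = [[-1/2, 1, 7/4], [5/2, -4, -25/4], [-3/2, 2, 13/4]].
Y = DL⁻¹ = [[7, 16, 27], [-3, -12, -23]] · [[-1/2, 1, 7/4], [5/2, -4, -25/4], [-3/2, 2, 13/4]] = [[-4, -3, 0], [6, -1, -5]].

Y = [[-4, -3, 0], [6, -1, -5]]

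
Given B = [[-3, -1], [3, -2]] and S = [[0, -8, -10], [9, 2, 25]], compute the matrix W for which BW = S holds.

W = [[1, 2, 5], [-3, 2, -5]]

Since B multiplies W on the left, W = B⁻¹S.
B has determinant 9; B⁻¹ = [[-2/9, 1/9], [-1/3, -1/3]].
W = B⁻¹S = [[-2/9, 1/9], [-1/3, -1/3]] · [[0, -8, -10], [9, 2, 25]] = [[1, 2, 5], [-3, 2, -5]].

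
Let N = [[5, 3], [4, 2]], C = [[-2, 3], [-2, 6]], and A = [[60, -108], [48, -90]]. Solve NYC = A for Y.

Y = [[-3, -3], [-3, 3]]

Isolating Y: multiply by N⁻¹ from the left and C⁻¹ from the right, so Y = N⁻¹AC⁻¹.
det N = -2; the adjugate gives N⁻¹ = [[-1, 3/2], [2, -5/2]].
det C = -6, so C⁻¹ = [[-1, 1/2], [-1/3, 1/3]].
N⁻¹A = [[12, -27], [0, 9]].
Y = (N⁻¹A)C⁻¹ = [[-3, -3], [-3, 3]].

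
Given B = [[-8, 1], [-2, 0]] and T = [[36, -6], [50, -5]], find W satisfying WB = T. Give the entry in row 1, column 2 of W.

Right-multiplying both sides by B⁻¹ gives W = TB⁻¹.
B has determinant 2; B⁻¹ = [[0, -1/2], [1, -4]].
W = TB⁻¹ = [[36, -6], [50, -5]] · [[0, -1/2], [1, -4]] = [[-6, 6], [-5, -5]].

6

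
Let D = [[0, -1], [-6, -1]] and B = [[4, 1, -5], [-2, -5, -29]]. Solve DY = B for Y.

Y = [[1, 1, 4], [-4, -1, 5]]

Left-multiplying both sides by D⁻¹ gives Y = D⁻¹B.
det D = -6; the adjugate gives D⁻¹ = [[1/6, -1/6], [-1, 0]].
Y = D⁻¹B = [[1/6, -1/6], [-1, 0]] · [[4, 1, -5], [-2, -5, -29]] = [[1, 1, 4], [-4, -1, 5]].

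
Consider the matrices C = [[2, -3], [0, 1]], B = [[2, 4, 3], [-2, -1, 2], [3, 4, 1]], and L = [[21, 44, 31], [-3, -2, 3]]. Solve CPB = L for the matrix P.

Isolating P: multiply by C⁻¹ from the left and B⁻¹ from the right, so P = C⁻¹LB⁻¹.
C has determinant 2; C⁻¹ = [[1/2, 3/2], [0, 1]].
det B = -1, so B⁻¹ = [[9, -8, -11], [-8, 7, 10], [5, -4, -6]].
C⁻¹L = [[6, 19, 20], [-3, -2, 3]].
P = (C⁻¹L)B⁻¹ = [[2, 5, 4], [4, -2, -5]].

P = [[2, 5, 4], [4, -2, -5]]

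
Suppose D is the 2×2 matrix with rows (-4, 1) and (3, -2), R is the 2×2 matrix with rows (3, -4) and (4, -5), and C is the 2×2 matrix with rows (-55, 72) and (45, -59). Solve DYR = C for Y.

Y = [[3, 1], [-1, 0]]

Y = D⁻¹CR⁻¹ (apply D⁻¹ on the left and R⁻¹ on the right).
D has determinant 5; D⁻¹ = [[-2/5, -1/5], [-3/5, -4/5]].
det R = 1; the adjugate gives R⁻¹ = [[-5, 4], [-4, 3]].
D⁻¹C = [[13, -17], [-3, 4]].
Y = (D⁻¹C)R⁻¹ = [[3, 1], [-1, 0]].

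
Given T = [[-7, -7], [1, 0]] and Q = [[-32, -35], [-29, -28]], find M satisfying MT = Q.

M = [[5, 3], [4, -1]]

Since T sits to the right of M, M = QT⁻¹.
det T = 7; the adjugate gives T⁻¹ = [[0, 1], [-1/7, -1]].
M = QT⁻¹ = [[-32, -35], [-29, -28]] · [[0, 1], [-1/7, -1]] = [[5, 3], [4, -1]].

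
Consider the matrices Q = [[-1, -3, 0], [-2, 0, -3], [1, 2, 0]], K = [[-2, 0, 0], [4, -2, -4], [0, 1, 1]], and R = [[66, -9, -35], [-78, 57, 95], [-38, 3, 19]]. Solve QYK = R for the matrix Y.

Left-multiply by Q⁻¹ and right-multiply by K⁻¹: Y = Q⁻¹RK⁻¹.
Q has determinant 3; Q⁻¹ = [[2, 0, 3], [-1, 0, -1], [-4/3, -1/3, -2]].
det K = -4; the adjugate gives K⁻¹ = [[-1/2, 0, 0], [1, 1/2, 2], [-1, -1/2, -1]].
Q⁻¹R = [[18, -9, -13], [-28, 6, 16], [14, -13, -23]].
Y = (Q⁻¹R)K⁻¹ = [[-5, 2, -5], [4, -5, -4], [3, 5, -3]].

Y = [[-5, 2, -5], [4, -5, -4], [3, 5, -3]]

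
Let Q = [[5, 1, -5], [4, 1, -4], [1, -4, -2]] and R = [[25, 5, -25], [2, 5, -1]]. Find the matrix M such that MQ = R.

M = [[5, 0, 0], [-1, 2, -1]]

Since Q sits to the right of M, M = RQ⁻¹.
det Q = -1, so Q⁻¹ = [[18, -22, -1], [-4, 5, 0], [17, -21, -1]].
M = RQ⁻¹ = [[25, 5, -25], [2, 5, -1]] · [[18, -22, -1], [-4, 5, 0], [17, -21, -1]] = [[5, 0, 0], [-1, 2, -1]].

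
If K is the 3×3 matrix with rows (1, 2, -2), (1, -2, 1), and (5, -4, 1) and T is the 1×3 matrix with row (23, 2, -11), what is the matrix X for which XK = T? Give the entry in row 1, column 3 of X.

4

Since K sits to the right of X, X = TK⁻¹.
det K = -2; the adjugate gives K⁻¹ = [[-1, -3, 1], [-2, -11/2, 3/2], [-3, -7, 2]].
X = TK⁻¹ = [[23, 2, -11]] · [[-1, -3, 1], [-2, -11/2, 3/2], [-3, -7, 2]] = [[6, -3, 4]].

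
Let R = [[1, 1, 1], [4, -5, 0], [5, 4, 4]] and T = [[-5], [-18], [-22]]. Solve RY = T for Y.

Left-multiplying both sides by R⁻¹ gives Y = R⁻¹T.
det R = 5; the adjugate gives R⁻¹ = [[-4, 0, 1], [-16/5, -1/5, 4/5], [41/5, 1/5, -9/5]].
Y = R⁻¹T = [[-4, 0, 1], [-16/5, -1/5, 4/5], [41/5, 1/5, -9/5]] · [[-5], [-18], [-22]] = [[-2], [2], [-5]].

Y = [[-2], [2], [-5]]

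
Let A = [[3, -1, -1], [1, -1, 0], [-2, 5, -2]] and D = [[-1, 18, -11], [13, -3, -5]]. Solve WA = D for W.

W = [[1, 6, 5], [5, -2, 0]]

Since A sits to the right of W, W = DA⁻¹.
det A = 1, so A⁻¹ = [[2, -7, -1], [2, -8, -1], [3, -13, -2]].
W = DA⁻¹ = [[-1, 18, -11], [13, -3, -5]] · [[2, -7, -1], [2, -8, -1], [3, -13, -2]] = [[1, 6, 5], [5, -2, 0]].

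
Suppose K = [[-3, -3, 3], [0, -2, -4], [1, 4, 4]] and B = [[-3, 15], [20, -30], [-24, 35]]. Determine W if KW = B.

Left-multiplying both sides by K⁻¹ gives W = K⁻¹B.
K has determinant -6; K⁻¹ = [[-4/3, -4, -3], [2/3, 5/2, 2], [-1/3, -3/2, -1]].
W = K⁻¹B = [[-4/3, -4, -3], [2/3, 5/2, 2], [-1/3, -3/2, -1]] · [[-3, 15], [20, -30], [-24, 35]] = [[-4, -5], [0, 5], [-5, 5]].

W = [[-4, -5], [0, 5], [-5, 5]]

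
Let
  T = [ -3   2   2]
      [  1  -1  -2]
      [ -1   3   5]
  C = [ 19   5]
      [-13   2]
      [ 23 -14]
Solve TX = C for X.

X = [[-5, -5], [-4, -3], [6, -2]]

Since T multiplies X on the left, X = T⁻¹C.
det T = -5, so T⁻¹ = [[-1/5, 4/5, 2/5], [3/5, 13/5, 4/5], [-2/5, -7/5, -1/5]].
X = T⁻¹C = [[-1/5, 4/5, 2/5], [3/5, 13/5, 4/5], [-2/5, -7/5, -1/5]] · [[19, 5], [-13, 2], [23, -14]] = [[-5, -5], [-4, -3], [6, -2]].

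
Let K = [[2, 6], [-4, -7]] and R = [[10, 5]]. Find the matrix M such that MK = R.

Since K sits to the right of M, M = RK⁻¹.
K has determinant 10; K⁻¹ = [[-7/10, -3/5], [2/5, 1/5]].
M = RK⁻¹ = [[10, 5]] · [[-7/10, -3/5], [2/5, 1/5]] = [[-5, -5]].

M = [[-5, -5]]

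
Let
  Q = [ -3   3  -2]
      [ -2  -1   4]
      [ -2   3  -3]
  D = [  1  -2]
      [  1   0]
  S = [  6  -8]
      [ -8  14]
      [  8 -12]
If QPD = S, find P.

P = [[3, -1], [5, -1], [1, -1]]

Isolating P: multiply by Q⁻¹ from the left and D⁻¹ from the right, so P = Q⁻¹SD⁻¹.
det Q = 1; the adjugate gives Q⁻¹ = [[-9, 3, 10], [-14, 5, 16], [-8, 3, 9]].
det D = 2, so D⁻¹ = [[0, 1], [-1/2, 1/2]].
Q⁻¹S = [[2, -6], [4, -10], [0, -2]].
P = (Q⁻¹S)D⁻¹ = [[3, -1], [5, -1], [1, -1]].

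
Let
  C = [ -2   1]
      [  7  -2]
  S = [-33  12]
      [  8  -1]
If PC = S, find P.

Since C sits to the right of P, P = SC⁻¹.
det C = -3; the adjugate gives C⁻¹ = [[2/3, 1/3], [7/3, 2/3]].
P = SC⁻¹ = [[-33, 12], [8, -1]] · [[2/3, 1/3], [7/3, 2/3]] = [[6, -3], [3, 2]].

P = [[6, -3], [3, 2]]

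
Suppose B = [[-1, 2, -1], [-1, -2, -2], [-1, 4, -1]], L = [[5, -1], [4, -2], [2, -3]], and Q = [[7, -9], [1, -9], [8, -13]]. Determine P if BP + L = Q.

P = [[5, 3], [2, -1], [-3, 3]]

BP = Q − L = [[2, -8], [-3, -7], [6, -10]].
B is on the left of P, so left-multiply by B⁻¹: P = B⁻¹(Q − L).
det B = -2; the adjugate gives B⁻¹ = [[-5, 1, 3], [-1/2, 0, 1/2], [3, -1, -2]].
P = B⁻¹(Q − L) = [[5, 3], [2, -1], [-3, 3]].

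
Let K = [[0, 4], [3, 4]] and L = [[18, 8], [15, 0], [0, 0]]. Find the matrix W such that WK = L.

W = [[-4, 6], [-5, 5], [0, 0]]

Since K sits to the right of W, W = LK⁻¹.
det K = -12; the adjugate gives K⁻¹ = [[-1/3, 1/3], [1/4, 0]].
W = LK⁻¹ = [[18, 8], [15, 0], [0, 0]] · [[-1/3, 1/3], [1/4, 0]] = [[-4, 6], [-5, 5], [0, 0]].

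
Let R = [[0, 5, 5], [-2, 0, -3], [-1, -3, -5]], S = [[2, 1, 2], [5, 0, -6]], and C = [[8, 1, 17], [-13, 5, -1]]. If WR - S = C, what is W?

W = [[-2, -3, -4], [1, 4, 0]]

WR = C + S = [[10, 2, 19], [-8, 5, -7]].
R is on the right of W, so right-multiply by R⁻¹: W = (C + S)R⁻¹.
det R = -5; the adjugate gives R⁻¹ = [[9/5, -2, 3], [7/5, -1, 2], [-6/5, 1, -2]].
W = (C + S)R⁻¹ = [[-2, -3, -4], [1, 4, 0]].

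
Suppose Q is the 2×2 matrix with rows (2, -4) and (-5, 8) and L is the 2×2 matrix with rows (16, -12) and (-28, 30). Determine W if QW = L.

Since Q multiplies W on the left, W = Q⁻¹L.
Q has determinant -4; Q⁻¹ = [[-2, -1], [-5/4, -1/2]].
W = Q⁻¹L = [[-2, -1], [-5/4, -1/2]] · [[16, -12], [-28, 30]] = [[-4, -6], [-6, 0]].

W = [[-4, -6], [-6, 0]]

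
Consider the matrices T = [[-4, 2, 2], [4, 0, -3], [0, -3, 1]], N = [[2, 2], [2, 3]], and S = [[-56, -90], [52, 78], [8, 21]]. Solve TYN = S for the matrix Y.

Left-multiply by T⁻¹ and right-multiply by N⁻¹: Y = T⁻¹SN⁻¹.
det T = 4; the adjugate gives T⁻¹ = [[-9/4, -2, -3/2], [-1, -1, -1], [-3, -3, -2]].
det N = 2; the adjugate gives N⁻¹ = [[3/2, -1], [-1, 1]].
T⁻¹S = [[10, 15], [-4, -9], [-4, -6]].
Y = (T⁻¹S)N⁻¹ = [[0, 5], [3, -5], [0, -2]].

Y = [[0, 5], [3, -5], [0, -2]]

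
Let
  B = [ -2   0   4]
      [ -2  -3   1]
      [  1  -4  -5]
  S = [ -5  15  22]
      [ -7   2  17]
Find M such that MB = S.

M = [[2, -1, -3], [6, -2, 1]]

Right-multiplying both sides by B⁻¹ gives M = SB⁻¹.
det B = 6, so B⁻¹ = [[19/6, -8/3, 2], [-3/2, 1, -1], [11/6, -4/3, 1]].
M = SB⁻¹ = [[-5, 15, 22], [-7, 2, 17]] · [[19/6, -8/3, 2], [-3/2, 1, -1], [11/6, -4/3, 1]] = [[2, -1, -3], [6, -2, 1]].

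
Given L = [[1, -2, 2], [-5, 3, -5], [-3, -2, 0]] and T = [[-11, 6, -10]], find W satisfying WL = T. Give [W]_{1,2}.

Since L sits to the right of W, W = TL⁻¹.
L has determinant -2; L⁻¹ = [[5, 2, -2], [-15/2, -3, 5/2], [-19/2, -4, 7/2]].
W = TL⁻¹ = [[-11, 6, -10]] · [[5, 2, -2], [-15/2, -3, 5/2], [-19/2, -4, 7/2]] = [[-5, 0, 2]].

0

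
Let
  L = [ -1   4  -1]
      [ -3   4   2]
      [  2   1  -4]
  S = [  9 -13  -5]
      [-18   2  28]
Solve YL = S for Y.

Since L sits to the right of Y, Y = SL⁻¹.
L has determinant -3; L⁻¹ = [[6, -5, -4], [8/3, -2, -5/3], [11/3, -3, -8/3]].
Y = SL⁻¹ = [[9, -13, -5], [-18, 2, 28]] · [[6, -5, -4], [8/3, -2, -5/3], [11/3, -3, -8/3]] = [[1, -4, -1], [0, 2, -6]].

Y = [[1, -4, -1], [0, 2, -6]]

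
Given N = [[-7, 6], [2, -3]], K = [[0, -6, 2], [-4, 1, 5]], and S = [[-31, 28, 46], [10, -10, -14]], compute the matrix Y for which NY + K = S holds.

NY = S − K = [[-31, 34, 44], [14, -11, -19]].
Left-multiplying both sides by N⁻¹ gives Y = N⁻¹(S − K).
N has determinant 9; N⁻¹ = [[-1/3, -2/3], [-2/9, -7/9]].
Y = N⁻¹(S − K) = [[1, -4, -2], [-4, 1, 5]].

Y = [[1, -4, -2], [-4, 1, 5]]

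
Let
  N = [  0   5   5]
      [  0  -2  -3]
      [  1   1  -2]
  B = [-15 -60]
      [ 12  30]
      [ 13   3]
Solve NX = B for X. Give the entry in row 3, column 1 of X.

-6

Left-multiplying both sides by N⁻¹ gives X = N⁻¹B.
det N = -5; the adjugate gives N⁻¹ = [[-7/5, -3, 1], [3/5, 1, 0], [-2/5, -1, 0]].
X = N⁻¹B = [[-7/5, -3, 1], [3/5, 1, 0], [-2/5, -1, 0]] · [[-15, -60], [12, 30], [13, 3]] = [[-2, -3], [3, -6], [-6, -6]].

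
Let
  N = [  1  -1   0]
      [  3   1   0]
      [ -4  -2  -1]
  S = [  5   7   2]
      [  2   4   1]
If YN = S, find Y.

Y = [[-3, 0, -2], [-2, 0, -1]]

Since N sits to the right of Y, Y = SN⁻¹.
N has determinant -4; N⁻¹ = [[1/4, 1/4, 0], [-3/4, 1/4, 0], [1/2, -3/2, -1]].
Y = SN⁻¹ = [[5, 7, 2], [2, 4, 1]] · [[1/4, 1/4, 0], [-3/4, 1/4, 0], [1/2, -3/2, -1]] = [[-3, 0, -2], [-2, 0, -1]].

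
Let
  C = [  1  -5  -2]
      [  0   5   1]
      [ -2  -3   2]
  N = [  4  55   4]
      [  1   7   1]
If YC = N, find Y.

Y = [[-6, 2, -5], [3, 5, 1]]

Right-multiplying both sides by C⁻¹ gives Y = NC⁻¹.
C has determinant 3; C⁻¹ = [[13/3, 16/3, 5/3], [-2/3, -2/3, -1/3], [10/3, 13/3, 5/3]].
Y = NC⁻¹ = [[4, 55, 4], [1, 7, 1]] · [[13/3, 16/3, 5/3], [-2/3, -2/3, -1/3], [10/3, 13/3, 5/3]] = [[-6, 2, -5], [3, 5, 1]].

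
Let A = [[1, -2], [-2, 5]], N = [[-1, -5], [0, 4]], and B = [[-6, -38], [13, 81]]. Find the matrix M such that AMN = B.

M = [[4, -2], [-1, 0]]

M = A⁻¹BN⁻¹ (apply A⁻¹ on the left and N⁻¹ on the right).
det A = 1; the adjugate gives A⁻¹ = [[5, 2], [2, 1]].
det N = -4; the adjugate gives N⁻¹ = [[-1, -5/4], [0, 1/4]].
A⁻¹B = [[-4, -28], [1, 5]].
M = (A⁻¹B)N⁻¹ = [[4, -2], [-1, 0]].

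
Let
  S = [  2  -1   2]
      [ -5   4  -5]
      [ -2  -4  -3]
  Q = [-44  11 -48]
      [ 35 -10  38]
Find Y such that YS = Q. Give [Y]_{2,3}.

Since S sits to the right of Y, Y = QS⁻¹.
S has determinant -3; S⁻¹ = [[32/3, 11/3, 1], [5/3, 2/3, 0], [-28/3, -10/3, -1]].
Y = QS⁻¹ = [[-44, 11, -48], [35, -10, 38]] · [[32/3, 11/3, 1], [5/3, 2/3, 0], [-28/3, -10/3, -1]] = [[-3, 6, 4], [2, -5, -3]].

-3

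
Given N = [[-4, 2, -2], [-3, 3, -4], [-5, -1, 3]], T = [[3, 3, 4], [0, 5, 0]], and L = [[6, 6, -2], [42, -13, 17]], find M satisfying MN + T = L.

MN = L − T = [[3, 3, -6], [42, -18, 17]].
Right-multiplying both sides by N⁻¹ gives M = (L − T)N⁻¹.
det N = 2, so N⁻¹ = [[5/2, -2, -1], [29/2, -11, -5], [9, -7, -3]].
M = (L − T)N⁻¹ = [[-3, 3, 0], [-3, -5, -3]].

M = [[-3, 3, 0], [-3, -5, -3]]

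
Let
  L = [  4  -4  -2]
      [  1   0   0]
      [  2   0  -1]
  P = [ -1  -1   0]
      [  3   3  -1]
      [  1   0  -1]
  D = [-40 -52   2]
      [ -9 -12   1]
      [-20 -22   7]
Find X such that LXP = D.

X = [[0, -4, 3], [-5, -1, -2], [5, 1, 4]]

X = L⁻¹DP⁻¹ (apply L⁻¹ on the left and P⁻¹ on the right).
L has determinant -4; L⁻¹ = [[0, 1, 0], [-1/4, 0, 1/2], [0, 2, -1]].
det P = 1, so P⁻¹ = [[-3, -1, 1], [2, 1, -1], [-3, -1, 0]].
L⁻¹D = [[-9, -12, 1], [0, 2, 3], [2, -2, -5]].
X = (L⁻¹D)P⁻¹ = [[0, -4, 3], [-5, -1, -2], [5, 1, 4]].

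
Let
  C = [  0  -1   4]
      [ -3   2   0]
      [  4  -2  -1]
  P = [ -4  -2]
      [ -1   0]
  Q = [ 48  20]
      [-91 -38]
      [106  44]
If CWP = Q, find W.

W = [[-5, -5], [2, 0], [-2, -2]]

Isolating W: multiply by C⁻¹ from the left and P⁻¹ from the right, so W = C⁻¹QP⁻¹.
C has determinant -5; C⁻¹ = [[2/5, 9/5, 8/5], [3/5, 16/5, 12/5], [2/5, 4/5, 3/5]].
det P = -2; the adjugate gives P⁻¹ = [[0, -1], [-1/2, 2]].
C⁻¹Q = [[25, 10], [-8, -4], [10, 4]].
W = (C⁻¹Q)P⁻¹ = [[-5, -5], [2, 0], [-2, -2]].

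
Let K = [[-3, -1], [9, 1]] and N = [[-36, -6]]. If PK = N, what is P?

Right-multiplying both sides by K⁻¹ gives P = NK⁻¹.
det K = 6; the adjugate gives K⁻¹ = [[1/6, 1/6], [-3/2, -1/2]].
P = NK⁻¹ = [[-36, -6]] · [[1/6, 1/6], [-3/2, -1/2]] = [[3, -3]].

P = [[3, -3]]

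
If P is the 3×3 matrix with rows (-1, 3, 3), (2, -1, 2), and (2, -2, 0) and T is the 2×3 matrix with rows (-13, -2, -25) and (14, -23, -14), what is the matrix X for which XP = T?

X = [[-5, -5, -4], [-4, -1, 6]]

Since P sits to the right of X, X = TP⁻¹.
det P = 2; the adjugate gives P⁻¹ = [[2, -3, 9/2], [2, -3, 4], [-1, 2, -5/2]].
X = TP⁻¹ = [[-13, -2, -25], [14, -23, -14]] · [[2, -3, 9/2], [2, -3, 4], [-1, 2, -5/2]] = [[-5, -5, -4], [-4, -1, 6]].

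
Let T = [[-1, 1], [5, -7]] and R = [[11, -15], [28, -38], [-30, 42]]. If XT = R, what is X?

X = [[-1, 2], [-3, 5], [0, -6]]

Right-multiplying both sides by T⁻¹ gives X = RT⁻¹.
det T = 2, so T⁻¹ = [[-7/2, -1/2], [-5/2, -1/2]].
X = RT⁻¹ = [[11, -15], [28, -38], [-30, 42]] · [[-7/2, -1/2], [-5/2, -1/2]] = [[-1, 2], [-3, 5], [0, -6]].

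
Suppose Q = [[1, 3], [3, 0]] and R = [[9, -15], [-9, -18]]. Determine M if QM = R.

M = [[-3, -6], [4, -3]]

Left-multiplying both sides by Q⁻¹ gives M = Q⁻¹R.
det Q = -9, so Q⁻¹ = [[0, 1/3], [1/3, -1/9]].
M = Q⁻¹R = [[0, 1/3], [1/3, -1/9]] · [[9, -15], [-9, -18]] = [[-3, -6], [4, -3]].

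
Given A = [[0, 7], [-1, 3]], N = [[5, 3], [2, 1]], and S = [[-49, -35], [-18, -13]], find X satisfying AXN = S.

X = [[-1, 1], [-3, 4]]

X = A⁻¹SN⁻¹ (apply A⁻¹ on the left and N⁻¹ on the right).
det A = 7; the adjugate gives A⁻¹ = [[3/7, -1], [1/7, 0]].
det N = -1, so N⁻¹ = [[-1, 3], [2, -5]].
A⁻¹S = [[-3, -2], [-7, -5]].
X = (A⁻¹S)N⁻¹ = [[-1, 1], [-3, 4]].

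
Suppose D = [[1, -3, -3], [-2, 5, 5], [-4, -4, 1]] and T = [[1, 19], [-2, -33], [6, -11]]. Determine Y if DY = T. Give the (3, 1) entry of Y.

Left-multiplying both sides by D⁻¹ gives Y = D⁻¹T.
D has determinant -5; D⁻¹ = [[-5, -3, 0], [18/5, 11/5, -1/5], [-28/5, -16/5, 1/5]].
Y = D⁻¹T = [[-5, -3, 0], [18/5, 11/5, -1/5], [-28/5, -16/5, 1/5]] · [[1, 19], [-2, -33], [6, -11]] = [[1, 4], [-2, -2], [2, -3]].

2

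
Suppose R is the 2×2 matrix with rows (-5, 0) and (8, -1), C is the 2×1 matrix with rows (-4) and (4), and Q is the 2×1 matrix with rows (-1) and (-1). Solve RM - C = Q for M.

M = [[1], [5]]

RM = Q + C = [[-5], [3]].
Since R multiplies M on the left, M = R⁻¹(Q + C).
det R = 5; the adjugate gives R⁻¹ = [[-1/5, 0], [-8/5, -1]].
M = R⁻¹(Q + C) = [[1], [5]].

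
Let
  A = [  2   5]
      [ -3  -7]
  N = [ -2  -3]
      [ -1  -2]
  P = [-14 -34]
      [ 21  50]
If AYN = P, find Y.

Y = A⁻¹PN⁻¹ (apply A⁻¹ on the left and N⁻¹ on the right).
det A = 1, so A⁻¹ = [[-7, -5], [3, 2]].
N has determinant 1; N⁻¹ = [[-2, 3], [1, -2]].
A⁻¹P = [[-7, -12], [0, -2]].
Y = (A⁻¹P)N⁻¹ = [[2, 3], [-2, 4]].

Y = [[2, 3], [-2, 4]]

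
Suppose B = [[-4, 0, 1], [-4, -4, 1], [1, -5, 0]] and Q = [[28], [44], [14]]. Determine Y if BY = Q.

Y = [[-6], [-4], [4]]

Since B multiplies Y on the left, Y = B⁻¹Q.
det B = 4; the adjugate gives B⁻¹ = [[5/4, -5/4, 1], [1/4, -1/4, 0], [6, -5, 4]].
Y = B⁻¹Q = [[5/4, -5/4, 1], [1/4, -1/4, 0], [6, -5, 4]] · [[28], [44], [14]] = [[-6], [-4], [4]].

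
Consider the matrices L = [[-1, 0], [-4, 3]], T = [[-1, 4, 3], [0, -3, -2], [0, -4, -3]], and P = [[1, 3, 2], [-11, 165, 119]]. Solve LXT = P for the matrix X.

X = [[1, 1, 1], [5, -5, -4]]

Left-multiply by L⁻¹ and right-multiply by T⁻¹: X = L⁻¹PT⁻¹.
L has determinant -3; L⁻¹ = [[-1, 0], [-4/3, 1/3]].
T has determinant -1; T⁻¹ = [[-1, 0, -1], [0, -3, 2], [0, 4, -3]].
L⁻¹P = [[-1, -3, -2], [-5, 51, 37]].
X = (L⁻¹P)T⁻¹ = [[1, 1, 1], [5, -5, -4]].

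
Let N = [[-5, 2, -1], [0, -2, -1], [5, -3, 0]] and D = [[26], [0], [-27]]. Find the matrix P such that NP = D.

N is on the left of P, so left-multiply by N⁻¹: P = N⁻¹D.
det N = -5; the adjugate gives N⁻¹ = [[3/5, -3/5, 4/5], [1, -1, 1], [-2, 1, -2]].
P = N⁻¹D = [[3/5, -3/5, 4/5], [1, -1, 1], [-2, 1, -2]] · [[26], [0], [-27]] = [[-6], [-1], [2]].

P = [[-6], [-1], [2]]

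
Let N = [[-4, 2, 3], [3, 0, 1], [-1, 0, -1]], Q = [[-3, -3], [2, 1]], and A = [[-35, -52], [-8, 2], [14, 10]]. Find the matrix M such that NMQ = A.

M = [[-3, -3], [-2, 4], [5, -1]]

Left-multiply by N⁻¹ and right-multiply by Q⁻¹: M = N⁻¹AQ⁻¹.
det N = 4, so N⁻¹ = [[0, 1/2, 1/2], [1/2, 7/4, 13/4], [0, -1/2, -3/2]].
Q has determinant 3; Q⁻¹ = [[1/3, 1], [-2/3, -1]].
N⁻¹A = [[3, 6], [14, 10], [-17, -16]].
M = (N⁻¹A)Q⁻¹ = [[-3, -3], [-2, 4], [5, -1]].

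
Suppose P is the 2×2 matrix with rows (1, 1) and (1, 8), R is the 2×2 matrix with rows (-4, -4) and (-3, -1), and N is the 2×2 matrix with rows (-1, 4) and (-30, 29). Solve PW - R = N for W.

PW = N + R = [[-5, 0], [-33, 28]].
Left-multiplying both sides by P⁻¹ gives W = P⁻¹(N + R).
det P = 7; the adjugate gives P⁻¹ = [[8/7, -1/7], [-1/7, 1/7]].
W = P⁻¹(N + R) = [[-1, -4], [-4, 4]].

W = [[-1, -4], [-4, 4]]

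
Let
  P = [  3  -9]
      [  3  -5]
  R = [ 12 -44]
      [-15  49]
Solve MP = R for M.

P is on the right of M, so right-multiply by P⁻¹: M = RP⁻¹.
P has determinant 12; P⁻¹ = [[-5/12, 3/4], [-1/4, 1/4]].
M = RP⁻¹ = [[12, -44], [-15, 49]] · [[-5/12, 3/4], [-1/4, 1/4]] = [[6, -2], [-6, 1]].

M = [[6, -2], [-6, 1]]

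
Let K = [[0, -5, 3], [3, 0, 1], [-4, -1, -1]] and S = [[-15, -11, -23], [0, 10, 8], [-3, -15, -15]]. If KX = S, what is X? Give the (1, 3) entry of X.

3

Since K multiplies X on the left, X = K⁻¹S.
det K = -4; the adjugate gives K⁻¹ = [[-1/4, 2, 5/4], [1/4, -3, -9/4], [3/4, -5, -15/4]].
X = K⁻¹S = [[-1/4, 2, 5/4], [1/4, -3, -9/4], [3/4, -5, -15/4]] · [[-15, -11, -23], [0, 10, 8], [-3, -15, -15]] = [[0, 4, 3], [3, 1, 4], [0, -2, -1]].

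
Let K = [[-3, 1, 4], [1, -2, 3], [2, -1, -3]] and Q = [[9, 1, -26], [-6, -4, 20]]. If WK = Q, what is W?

W = [[-2, -3, 3], [5, 3, 3]]

Right-multiplying both sides by K⁻¹ gives W = QK⁻¹.
det K = -6; the adjugate gives K⁻¹ = [[-3/2, 1/6, -11/6], [-3/2, -1/6, -13/6], [-1/2, 1/6, -5/6]].
W = QK⁻¹ = [[9, 1, -26], [-6, -4, 20]] · [[-3/2, 1/6, -11/6], [-3/2, -1/6, -13/6], [-1/2, 1/6, -5/6]] = [[-2, -3, 3], [5, 3, 3]].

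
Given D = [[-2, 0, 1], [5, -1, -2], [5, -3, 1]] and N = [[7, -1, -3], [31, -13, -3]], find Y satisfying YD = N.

D is on the right of Y, so right-multiply by D⁻¹: Y = ND⁻¹.
D has determinant 4; D⁻¹ = [[-7/4, -3/4, 1/4], [-15/4, -7/4, 1/4], [-5/2, -3/2, 1/2]].
Y = ND⁻¹ = [[7, -1, -3], [31, -13, -3]] · [[-7/4, -3/4, 1/4], [-15/4, -7/4, 1/4], [-5/2, -3/2, 1/2]] = [[-1, 1, 0], [2, 4, 3]].

Y = [[-1, 1, 0], [2, 4, 3]]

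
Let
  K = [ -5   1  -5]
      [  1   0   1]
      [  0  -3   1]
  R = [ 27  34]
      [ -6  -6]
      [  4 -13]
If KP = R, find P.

K is on the left of P, so left-multiply by K⁻¹: P = K⁻¹R.
det K = -1; the adjugate gives K⁻¹ = [[-3, -14, -1], [1, 5, 0], [3, 15, 1]].
P = K⁻¹R = [[-3, -14, -1], [1, 5, 0], [3, 15, 1]] · [[27, 34], [-6, -6], [4, -13]] = [[-1, -5], [-3, 4], [-5, -1]].

P = [[-1, -5], [-3, 4], [-5, -1]]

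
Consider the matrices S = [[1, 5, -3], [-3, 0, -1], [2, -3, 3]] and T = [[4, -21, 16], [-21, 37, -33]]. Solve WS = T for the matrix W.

Right-multiplying both sides by S⁻¹ gives W = TS⁻¹.
det S = 5; the adjugate gives S⁻¹ = [[-3/5, -6/5, -1], [7/5, 9/5, 2], [9/5, 13/5, 3]].
W = TS⁻¹ = [[4, -21, 16], [-21, 37, -33]] · [[-3/5, -6/5, -1], [7/5, 9/5, 2], [9/5, 13/5, 3]] = [[-3, -1, 2], [5, 6, -4]].

W = [[-3, -1, 2], [5, 6, -4]]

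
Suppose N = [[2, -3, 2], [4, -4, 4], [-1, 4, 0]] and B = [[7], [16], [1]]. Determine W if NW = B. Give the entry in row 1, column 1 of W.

3

N is on the left of W, so left-multiply by N⁻¹: W = N⁻¹B.
det N = 4, so N⁻¹ = [[-4, 2, -1], [-1, 1/2, 0], [3, -5/4, 1]].
W = N⁻¹B = [[-4, 2, -1], [-1, 1/2, 0], [3, -5/4, 1]] · [[7], [16], [1]] = [[3], [1], [2]].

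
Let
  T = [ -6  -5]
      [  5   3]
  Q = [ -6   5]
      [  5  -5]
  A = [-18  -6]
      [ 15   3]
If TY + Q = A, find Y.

TY = A − Q = [[-12, -11], [10, 8]].
Since T multiplies Y on the left, Y = T⁻¹(A − Q).
det T = 7, so T⁻¹ = [[3/7, 5/7], [-5/7, -6/7]].
Y = T⁻¹(A − Q) = [[2, 1], [0, 1]].

Y = [[2, 1], [0, 1]]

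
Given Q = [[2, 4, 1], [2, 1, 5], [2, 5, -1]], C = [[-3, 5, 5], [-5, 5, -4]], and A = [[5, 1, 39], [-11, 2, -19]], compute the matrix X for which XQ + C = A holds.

XQ = A − C = [[8, -4, 34], [-6, -3, -15]].
Q is on the right of X, so right-multiply by Q⁻¹: X = (A − C)Q⁻¹.
det Q = 4; the adjugate gives Q⁻¹ = [[-13/2, 9/4, 19/4], [3, -1, -2], [2, -1/2, -3/2]].
X = (A − C)Q⁻¹ = [[4, 5, -5], [0, -3, 0]].

X = [[4, 5, -5], [0, -3, 0]]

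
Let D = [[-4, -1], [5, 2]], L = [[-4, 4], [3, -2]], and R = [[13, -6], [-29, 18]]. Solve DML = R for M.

M = [[-1, -1], [2, -3]]

Left-multiply by D⁻¹ and right-multiply by L⁻¹: M = D⁻¹RL⁻¹.
det D = -3, so D⁻¹ = [[-2/3, -1/3], [5/3, 4/3]].
det L = -4; the adjugate gives L⁻¹ = [[1/2, 1], [3/4, 1]].
D⁻¹R = [[1, -2], [-17, 14]].
M = (D⁻¹R)L⁻¹ = [[-1, -1], [2, -3]].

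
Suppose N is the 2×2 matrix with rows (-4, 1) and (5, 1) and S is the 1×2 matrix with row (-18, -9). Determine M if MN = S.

M = [[-3, -6]]

N is on the right of M, so right-multiply by N⁻¹: M = SN⁻¹.
N has determinant -9; N⁻¹ = [[-1/9, 1/9], [5/9, 4/9]].
M = SN⁻¹ = [[-18, -9]] · [[-1/9, 1/9], [5/9, 4/9]] = [[-3, -6]].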